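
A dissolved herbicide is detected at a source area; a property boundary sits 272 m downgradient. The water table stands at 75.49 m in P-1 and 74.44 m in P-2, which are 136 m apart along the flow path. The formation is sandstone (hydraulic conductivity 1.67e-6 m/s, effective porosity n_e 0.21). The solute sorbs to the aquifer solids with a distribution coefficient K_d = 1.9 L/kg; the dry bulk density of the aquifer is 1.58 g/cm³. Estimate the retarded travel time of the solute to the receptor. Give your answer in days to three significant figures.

784000 days

Hydraulic gradient i = (75.49 − 74.44) / 136 = 1.05 / 136 = 0.007721
K = 1.67e-6 m/s × 86400 s/d = 0.1443 m/d
Specific discharge q = 0.1443 × 0.007721 = 0.001114 m/d
v_s = q/n_e = 0.001114/0.21 = 0.005305 m/d
Retardation R = 1 + ρ_b·K_d/n = 1 + 1.58×1.9/0.21 = 15.30
Contaminant velocity v_c = v/R = 0.005305/15.30 = 3.468e-4 m/d
t = L/v_c = 272/3.468e-4 = 784300 d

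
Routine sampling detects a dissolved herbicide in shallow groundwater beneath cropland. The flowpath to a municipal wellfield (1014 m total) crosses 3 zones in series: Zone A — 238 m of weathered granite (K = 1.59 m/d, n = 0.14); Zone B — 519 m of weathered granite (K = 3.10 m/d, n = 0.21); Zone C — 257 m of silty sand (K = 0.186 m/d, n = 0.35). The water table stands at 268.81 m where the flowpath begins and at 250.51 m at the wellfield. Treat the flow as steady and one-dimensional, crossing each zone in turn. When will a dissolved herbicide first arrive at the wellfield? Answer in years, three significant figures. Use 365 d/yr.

Total head drop ΔH = 268.81 − 250.51 = 18.30 m
Steady 1-D flow in series ⇒ the Darcy flux q is identical in every zone and the zone head losses add (resistances L/K in series).
Σ(L/K) = 238/1.59 + 519/3.10 + 257/0.186 = 149.7 + 167.4 + 1382 = 1699 d
q = ΔH / Σ(L/K) = 18.30 / 1699 = 0.01077 m/d (same in every zone)
Zone A: v = q/n = 0.01077/0.14 = 0.07694 m/d → t_A = 238/0.07694 = 3093 d
Zone B: v = q/n = 0.01077/0.21 = 0.05130 m/d → t_B = 519/0.05130 = 10120 d
Zone C: v = q/n = 0.01077/0.35 = 0.03078 m/d → t_C = 257/0.03078 = 8350 d
Total t = 3093 + 10120 + 8350 = 21560 d
   = 21560 / 365 = 59.1 yr

59.1 years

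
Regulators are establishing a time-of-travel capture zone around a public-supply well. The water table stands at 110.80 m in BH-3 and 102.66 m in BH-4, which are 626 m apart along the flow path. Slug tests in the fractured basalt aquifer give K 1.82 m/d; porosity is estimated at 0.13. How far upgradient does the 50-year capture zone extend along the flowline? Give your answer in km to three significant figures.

3.32 km

Hydraulic gradient i = (110.80 − 102.66) / 626 = 8.14 / 626 = 0.01300
Darcy flux q = K·i = 1.82 × 0.01300 = 0.02367 m/d
Average linear velocity = 0.02367 / 0.13 = 0.1820 m/d
T = 50 yr × 365 = 18250 d
L = v × T = 0.1820 × 18250 = 3322 m
   = 3.32 km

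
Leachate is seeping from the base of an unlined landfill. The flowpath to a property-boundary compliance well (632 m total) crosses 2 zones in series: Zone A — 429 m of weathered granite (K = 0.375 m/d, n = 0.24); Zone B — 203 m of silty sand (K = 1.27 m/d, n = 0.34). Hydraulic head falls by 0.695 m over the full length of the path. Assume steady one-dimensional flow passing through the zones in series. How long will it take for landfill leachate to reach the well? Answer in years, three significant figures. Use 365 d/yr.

Continuity: the same q passes through each zone, so ΔH = q·Σ(L_j/K_j) — the zones act as resistances in series.
Σ(L/K) = 429/0.375 + 203/1.27 = 1144 + 159.8 = 1304 d
q = ΔH / Σ(L/K) = 0.695 / 1304 = 5.330e-4 m/d (same in every zone)
Zone A: v = q/n = 5.330e-4/0.24 = 0.002221 m/d → t_A = 429/0.002221 = 193200 d
Zone B: v = q/n = 5.330e-4/0.34 = 0.001568 m/d → t_B = 203/0.001568 = 129500 d
Total t = 193200 + 129500 = 322600 d
   = 322600 / 365 = 884 yr

884 years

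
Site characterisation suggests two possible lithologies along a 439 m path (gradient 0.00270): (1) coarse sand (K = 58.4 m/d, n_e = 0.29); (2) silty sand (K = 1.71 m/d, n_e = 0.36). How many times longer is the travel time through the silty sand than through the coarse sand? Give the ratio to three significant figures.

42.4

Unit 1 (coarse sand): v = 58.4×0.0027/0.29 = 0.5437 m/d, t = 439/0.5437 = 807.4 d
Unit 2 (silty sand): v = 1.71×0.0027/0.36 = 0.01283 m/d, t = 439/0.01283 = 34230 d
t(silty sand) / t(coarse sand) = 34230/807.4 = 42.4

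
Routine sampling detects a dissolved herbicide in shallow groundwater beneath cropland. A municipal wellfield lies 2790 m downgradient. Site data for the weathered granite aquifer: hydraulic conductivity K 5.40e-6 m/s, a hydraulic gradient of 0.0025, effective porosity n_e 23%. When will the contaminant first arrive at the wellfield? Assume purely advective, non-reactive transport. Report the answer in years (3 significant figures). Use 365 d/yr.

1510 years

K = 5.40e-6 m/s × 86400 s/d = 0.4666 m/d
Darcy flux q = K·i = 0.4666 × 0.0025 = 0.001166 m/d
Average linear velocity = 0.001166 / 0.23 = 0.005071 m/d
t = L / v = 2790 / 0.005071 = 550200 d
   = 550200 / 365 = 1510 yr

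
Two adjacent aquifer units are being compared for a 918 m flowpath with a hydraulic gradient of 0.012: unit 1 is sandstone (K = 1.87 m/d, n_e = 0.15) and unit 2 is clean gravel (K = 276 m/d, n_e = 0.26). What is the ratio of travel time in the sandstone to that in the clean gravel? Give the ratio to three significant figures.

85.2

Unit 1 (sandstone): v = 1.87×0.012/0.15 = 0.1496 m/d, t = 918/0.1496 = 6136 d
Unit 2 (clean gravel): v = 276×0.012/0.26 = 12.74 m/d, t = 918/12.74 = 72.07 d
t(sandstone) / t(clean gravel) = 6136/72.07 = 85.2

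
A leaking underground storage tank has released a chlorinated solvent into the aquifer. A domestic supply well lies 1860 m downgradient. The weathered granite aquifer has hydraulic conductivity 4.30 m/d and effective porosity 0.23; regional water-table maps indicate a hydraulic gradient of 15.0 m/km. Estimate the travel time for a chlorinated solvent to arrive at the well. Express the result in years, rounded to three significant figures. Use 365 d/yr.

q = Ki = 4.30 × 0.015 = 0.06450 m/d
v = Ki/n = 4.30·0.015/0.23 = 0.2804 m/d
t = L / v = 1860 / 0.2804 = 6633 d
   = 6633 / 365 = 18.2 yr

18.2 years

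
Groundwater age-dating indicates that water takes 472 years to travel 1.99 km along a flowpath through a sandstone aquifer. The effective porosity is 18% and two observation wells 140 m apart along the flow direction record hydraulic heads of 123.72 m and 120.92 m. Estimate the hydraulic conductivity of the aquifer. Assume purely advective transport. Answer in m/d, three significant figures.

0.104 m/d

Hydraulic gradient i = (123.72 − 120.92) / 140 = 2.80 / 140 = 0.02000
t = 472 years = 172300 d
L = 1.99 km = 1990 m
v = L / t = 1990 / 172300 = 0.01155 m/d
K = v · n / i = 0.01155 × 0.18 / 0.02000 = 0.104 m/d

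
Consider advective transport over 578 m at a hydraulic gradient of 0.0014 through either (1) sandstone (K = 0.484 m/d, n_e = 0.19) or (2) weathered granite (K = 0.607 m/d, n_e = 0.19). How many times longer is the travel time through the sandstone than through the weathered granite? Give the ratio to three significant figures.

1.25

Unit 1 (sandstone): v = 0.484×0.0014/0.19 = 0.003566 m/d, t = 578/0.003566 = 162100 d
Unit 2 (weathered granite): v = 0.607×0.0014/0.19 = 0.004473 m/d, t = 578/0.004473 = 129200 d
t(sandstone) / t(weathered granite) = 162100/129200 = 1.25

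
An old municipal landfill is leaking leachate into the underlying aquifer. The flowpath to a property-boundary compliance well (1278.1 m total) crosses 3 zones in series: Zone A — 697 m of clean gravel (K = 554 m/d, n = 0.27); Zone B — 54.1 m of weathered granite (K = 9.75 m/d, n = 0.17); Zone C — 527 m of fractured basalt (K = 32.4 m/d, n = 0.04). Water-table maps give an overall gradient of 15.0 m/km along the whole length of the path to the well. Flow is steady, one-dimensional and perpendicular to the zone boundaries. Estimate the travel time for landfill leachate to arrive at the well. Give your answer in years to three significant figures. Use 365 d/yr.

0.720 years

Steady 1-D flow in series ⇒ the Darcy flux q is identical in every zone and the zone head losses add (resistances L/K in series).
Σ(L/K) = 697/554 + 54.1/9.75 + 527/32.4 = 1.258 + 5.549 + 16.27 = 23.07 d
K_eq = L_total / Σ(L/K) = 1278.1 / 23.07 = 55.40 m/d
q = K_eq · i = 55.40 × 0.015 = 0.8309 m/d (same in every zone)
Zone A: v = q/n = 0.8309/0.27 = 3.078 m/d → t_A = 697/3.078 = 226.5 d
Zone B: v = q/n = 0.8309/0.17 = 4.888 m/d → t_B = 54.1/4.888 = 11.07 d
Zone C: v = q/n = 0.8309/0.04 = 20.77 m/d → t_C = 527/20.77 = 25.37 d
Total t = 226.5 + 11.07 + 25.37 = 262.9 d
   = 262.9 / 365 = 0.720 yr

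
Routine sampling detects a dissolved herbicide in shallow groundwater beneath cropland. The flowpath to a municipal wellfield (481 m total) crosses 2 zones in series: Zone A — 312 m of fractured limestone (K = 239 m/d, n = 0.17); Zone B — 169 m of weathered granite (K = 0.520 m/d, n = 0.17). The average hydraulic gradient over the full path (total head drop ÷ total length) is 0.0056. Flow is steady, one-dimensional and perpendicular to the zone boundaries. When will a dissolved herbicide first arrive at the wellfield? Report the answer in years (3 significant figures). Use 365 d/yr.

27.1 years

Continuity: the same q passes through each zone, so ΔH = q·Σ(L_j/K_j) — the zones act as resistances in series.
Σ(L/K) = 312/239 + 169/0.520 = 1.305 + 325.0 = 326.3 d
K_eq = L_total / Σ(L/K) = 481 / 326.3 = 1.474 m/d
q = K_eq · i = 1.474 × 0.0056 = 0.008255 m/d (same in every zone)
Zone A: v = q/n = 0.008255/0.17 = 0.04856 m/d → t_A = 312/0.04856 = 6425 d
Zone B: v = q/n = 0.008255/0.17 = 0.04856 m/d → t_B = 169/0.04856 = 3480 d
Total t = 6425 + 3480 = 9906 d
   = 9906 / 365 = 27.1 yr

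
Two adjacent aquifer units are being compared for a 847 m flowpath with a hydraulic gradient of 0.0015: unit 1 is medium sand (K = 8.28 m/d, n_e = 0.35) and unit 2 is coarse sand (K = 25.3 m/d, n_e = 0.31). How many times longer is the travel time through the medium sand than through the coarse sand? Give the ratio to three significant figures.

Unit 1 (medium sand): v = 8.28×0.0015/0.35 = 0.03549 m/d, t = 847/0.03549 = 23870 d
Unit 2 (coarse sand): v = 25.3×0.0015/0.31 = 0.1224 m/d, t = 847/0.1224 = 6919 d
t(medium sand) / t(coarse sand) = 23870/6919 = 3.45

3.45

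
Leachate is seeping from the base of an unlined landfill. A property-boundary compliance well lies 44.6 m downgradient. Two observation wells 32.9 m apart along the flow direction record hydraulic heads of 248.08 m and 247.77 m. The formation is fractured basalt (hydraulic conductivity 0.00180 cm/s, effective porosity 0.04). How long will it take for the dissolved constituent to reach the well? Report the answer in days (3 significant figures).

122 days

Hydraulic gradient i = (248.08 − 247.77) / 32.9 = 0.31 / 32.9 = 0.009422
K = 0.00180 cm/s × 864 = 1.555 m/d
q = Ki = 1.555 × 0.009422 = 0.01465 m/d
Average linear velocity = 0.01465 / 0.04 = 0.3663 m/d
t = L / v = 44.6 / 0.3663 = 121.7 d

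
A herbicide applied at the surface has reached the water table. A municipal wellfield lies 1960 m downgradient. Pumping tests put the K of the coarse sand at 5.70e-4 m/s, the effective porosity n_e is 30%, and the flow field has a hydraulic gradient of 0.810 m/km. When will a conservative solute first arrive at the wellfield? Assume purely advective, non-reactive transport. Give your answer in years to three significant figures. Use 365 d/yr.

K = 5.70e-4 m/s × 86400 s/d = 49.25 m/d
Darcy flux q = K·i = 49.25 × 8.1e-4 = 0.03989 m/d
v_s = q/n_e = 0.03989/0.30 = 0.1330 m/d
t = L / v = 1960 / 0.1330 = 14740 d
   = 14740 / 365 = 40.4 yr

40.4 years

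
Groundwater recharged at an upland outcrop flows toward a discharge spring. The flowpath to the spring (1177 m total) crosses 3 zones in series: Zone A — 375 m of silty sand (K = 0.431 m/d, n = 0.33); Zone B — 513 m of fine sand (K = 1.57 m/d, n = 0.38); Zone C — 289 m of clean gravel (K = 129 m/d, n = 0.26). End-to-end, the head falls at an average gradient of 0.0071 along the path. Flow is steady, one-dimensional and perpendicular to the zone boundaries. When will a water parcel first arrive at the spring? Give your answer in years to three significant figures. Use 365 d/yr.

For zones in series the flux q is common to all zones; the equivalent conductivity is the harmonic (thickness-weighted) mean, K_eq = L_total / Σ(L_j/K_j).
Σ(L/K) = 375/0.431 + 513/1.57 + 289/129 = 870.1 + 326.8 + 2.240 = 1199 d
K_eq = L_total / Σ(L/K) = 1177 / 1199 = 0.9816 m/d
q = K_eq · i = 0.9816 × 0.0071 = 0.006969 m/d (same in every zone)
Zone A: v = q/n = 0.006969/0.33 = 0.02112 m/d → t_A = 375/0.02112 = 17760 d
Zone B: v = q/n = 0.006969/0.38 = 0.01834 m/d → t_B = 513/0.01834 = 27970 d
Zone C: v = q/n = 0.006969/0.26 = 0.02681 m/d → t_C = 289/0.02681 = 10780 d
Total t = 17760 + 27970 + 10780 = 56510 d
   = 56510 / 365 = 155 yr

155 years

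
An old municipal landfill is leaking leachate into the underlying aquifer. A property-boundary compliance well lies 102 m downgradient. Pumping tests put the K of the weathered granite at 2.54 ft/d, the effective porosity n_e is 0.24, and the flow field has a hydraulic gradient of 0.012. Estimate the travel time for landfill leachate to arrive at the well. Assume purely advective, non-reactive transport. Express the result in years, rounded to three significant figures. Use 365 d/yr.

7.22 years

K = 2.54 ft/d × 0.3048 = 0.7742 m/d
q = Ki = 0.7742 × 0.012 = 0.009290 m/d
Seepage velocity v = q / n = 0.009290 / 0.24 = 0.03871 m/d
t = L / v = 102 / 0.03871 = 2635 d
   = 2635 / 365 = 7.22 yr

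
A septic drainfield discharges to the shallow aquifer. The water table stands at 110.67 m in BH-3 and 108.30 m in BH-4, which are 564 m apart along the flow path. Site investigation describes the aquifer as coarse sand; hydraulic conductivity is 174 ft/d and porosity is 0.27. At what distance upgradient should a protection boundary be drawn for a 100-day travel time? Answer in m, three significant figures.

82.5 m

Hydraulic gradient i = (110.67 − 108.30) / 564 = 2.37 / 564 = 0.004202
K = 174 ft/d × 0.3048 = 53.04 m/d
Darcy flux q = K·i = 53.04 × 0.004202 = 0.2229 m/d
v_s = q/n_e = 0.2229/0.27 = 0.8254 m/d
L = v × T = 0.8254 × 100 = 82.54 m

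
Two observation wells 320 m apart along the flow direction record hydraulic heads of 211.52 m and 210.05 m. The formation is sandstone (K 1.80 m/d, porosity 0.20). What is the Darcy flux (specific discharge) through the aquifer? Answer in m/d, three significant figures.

Hydraulic gradient i = (211.52 − 210.05) / 320 = 1.47 / 320 = 0.004594
Specific discharge q = 1.80 × 0.004594 = 0.008269 m/d

0.00827 m/d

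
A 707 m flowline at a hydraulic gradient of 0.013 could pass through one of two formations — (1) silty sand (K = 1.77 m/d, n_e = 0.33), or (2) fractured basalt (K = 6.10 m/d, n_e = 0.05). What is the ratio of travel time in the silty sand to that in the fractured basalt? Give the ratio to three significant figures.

Unit 1 (silty sand): v = 1.77×0.013/0.33 = 0.06973 m/d, t = 707/0.06973 = 10140 d
Unit 2 (fractured basalt): v = 6.10×0.013/0.05 = 1.586 m/d, t = 707/1.586 = 445.8 d
t(silty sand) / t(fractured basalt) = 10140/445.8 = 22.7

22.7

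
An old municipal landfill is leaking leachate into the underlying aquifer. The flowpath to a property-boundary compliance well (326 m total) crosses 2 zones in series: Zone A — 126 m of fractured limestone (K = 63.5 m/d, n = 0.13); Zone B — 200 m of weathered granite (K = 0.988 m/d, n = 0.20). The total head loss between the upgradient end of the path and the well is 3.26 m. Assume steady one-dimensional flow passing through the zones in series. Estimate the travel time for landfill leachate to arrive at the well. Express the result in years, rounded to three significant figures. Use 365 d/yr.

9.69 years

Continuity: the same q passes through each zone, so ΔH = q·Σ(L_j/K_j) — the zones act as resistances in series.
Σ(L/K) = 126/63.5 + 200/0.988 = 1.984 + 202.4 = 204.4 d
q = ΔH / Σ(L/K) = 3.26 / 204.4 = 0.01595 m/d (same in every zone)
Zone A: v = q/n = 0.01595/0.13 = 0.1227 m/d → t_A = 126/0.1227 = 1027 d
Zone B: v = q/n = 0.01595/0.20 = 0.07974 m/d → t_B = 200/0.07974 = 2508 d
Total t = 1027 + 2508 = 3535 d
   = 3535 / 365 = 9.69 yr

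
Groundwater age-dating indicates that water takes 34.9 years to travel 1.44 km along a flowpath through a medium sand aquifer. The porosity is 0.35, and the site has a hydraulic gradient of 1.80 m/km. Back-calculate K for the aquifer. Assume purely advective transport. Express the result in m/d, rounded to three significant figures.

t = 34.9 years = 12740 d
L = 1.44 km = 1440 m
v = L / t = 1440 / 12740 = 0.1130 m/d
K = v · n / i = 0.1130 × 0.35 / 0.0018 = 22.0 m/d

22.0 m/d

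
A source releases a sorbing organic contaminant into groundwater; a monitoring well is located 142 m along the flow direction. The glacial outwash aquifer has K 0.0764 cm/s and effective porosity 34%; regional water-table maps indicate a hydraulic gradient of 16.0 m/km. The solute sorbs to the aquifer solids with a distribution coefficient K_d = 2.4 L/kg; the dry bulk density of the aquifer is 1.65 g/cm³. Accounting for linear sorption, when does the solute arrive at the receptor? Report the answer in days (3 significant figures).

578 days

K = 0.0764 cm/s × 864 = 66.01 m/d
Darcy flux q = K·i = 66.01 × 0.016 = 1.056 m/d
Average linear velocity = 1.056 / 0.34 = 3.106 m/d
Retardation R = 1 + ρ_b·K_d/n = 1 + 1.65×2.4/0.34 = 12.65
Contaminant velocity v_c = v/R = 3.106/12.65 = 0.2456 m/d
t = L/v_c = 142/0.2456 = 578.1 d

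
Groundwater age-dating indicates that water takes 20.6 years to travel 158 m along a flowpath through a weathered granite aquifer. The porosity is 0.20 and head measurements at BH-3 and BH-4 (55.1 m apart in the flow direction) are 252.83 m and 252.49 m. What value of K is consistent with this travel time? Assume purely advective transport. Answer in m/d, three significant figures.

Hydraulic gradient i = (252.83 − 252.49) / 55.1 = 0.34 / 55.1 = 0.006171
t = 20.6 years = 7519 d
v = L / t = 158 / 7519 = 0.02101 m/d
K = v · n / i = 0.02101 × 0.20 / 0.006171 = 0.681 m/d

0.681 m/d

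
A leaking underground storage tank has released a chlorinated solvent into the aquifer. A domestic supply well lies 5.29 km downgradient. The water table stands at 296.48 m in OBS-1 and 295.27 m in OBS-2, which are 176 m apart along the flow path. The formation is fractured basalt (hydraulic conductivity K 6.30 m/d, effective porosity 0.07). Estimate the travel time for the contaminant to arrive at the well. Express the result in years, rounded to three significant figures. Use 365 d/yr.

23.4 years

Hydraulic gradient i = (296.48 − 295.27) / 176 = 1.21 / 176 = 0.006875
Darcy flux q = K·i = 6.30 × 0.006875 = 0.04331 m/d
v_s = q/n_e = 0.04331/0.07 = 0.6187 m/d
L = 5.29 km = 5290 m
t = L / v = 5290 / 0.6187 = 8549 d
   = 8549 / 365 = 23.4 yr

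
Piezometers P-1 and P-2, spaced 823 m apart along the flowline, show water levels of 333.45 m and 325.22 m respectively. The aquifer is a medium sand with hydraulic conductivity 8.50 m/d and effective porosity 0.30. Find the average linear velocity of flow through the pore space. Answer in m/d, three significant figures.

Hydraulic gradient i = (333.45 − 325.22) / 823 = 8.23 / 823 = 0.01000
Darcy flux q = K·i = 8.50 × 0.01000 = 0.08500 m/d
Average linear velocity = 0.08500 / 0.30 = 0.2833 m/d

0.283 m/d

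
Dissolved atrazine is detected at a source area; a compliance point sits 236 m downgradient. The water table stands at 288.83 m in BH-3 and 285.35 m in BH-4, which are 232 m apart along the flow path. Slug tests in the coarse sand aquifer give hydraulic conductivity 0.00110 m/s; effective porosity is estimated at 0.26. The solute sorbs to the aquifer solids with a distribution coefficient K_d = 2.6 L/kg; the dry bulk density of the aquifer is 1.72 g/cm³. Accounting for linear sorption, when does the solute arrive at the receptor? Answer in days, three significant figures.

Hydraulic gradient i = (288.83 − 285.35) / 232 = 3.48 / 232 = 0.01500
K = 0.00110 m/s × 86400 s/d = 95.04 m/d
Darcy flux q = K·i = 95.04 × 0.01500 = 1.426 m/d
Average linear velocity = 1.426 / 0.26 = 5.483 m/d
Retardation R = 1 + ρ_b·K_d/n = 1 + 1.72×2.6/0.26 = 18.20
Contaminant velocity v_c = v/R = 5.483/18.20 = 0.3013 m/d
t = L/v_c = 236/0.3013 = 783.4 d

783 days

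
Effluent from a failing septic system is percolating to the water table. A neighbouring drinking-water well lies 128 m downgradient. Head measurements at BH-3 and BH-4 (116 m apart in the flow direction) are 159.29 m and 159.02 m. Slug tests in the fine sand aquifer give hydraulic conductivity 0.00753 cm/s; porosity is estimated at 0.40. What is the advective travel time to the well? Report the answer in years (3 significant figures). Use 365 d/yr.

9.26 years

Hydraulic gradient i = (159.29 − 159.02) / 116 = 0.27 / 116 = 0.002328
K = 0.00753 cm/s × 864 = 6.506 m/d
q = Ki = 6.506 × 0.002328 = 0.01514 m/d
v = Ki/n = 6.506·0.002328/0.40 = 0.03786 m/d
t = L / v = 128 / 0.03786 = 3381 d
   = 3381 / 365 = 9.26 yr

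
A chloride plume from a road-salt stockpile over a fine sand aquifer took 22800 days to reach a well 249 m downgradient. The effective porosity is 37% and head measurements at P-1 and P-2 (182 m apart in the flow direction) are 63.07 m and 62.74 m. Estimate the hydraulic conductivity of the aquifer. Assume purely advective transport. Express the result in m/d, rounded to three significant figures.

2.23 m/d

Hydraulic gradient i = (63.07 − 62.74) / 182 = 0.33 / 182 = 0.001813
v = L / t = 249 / 22800 = 0.01092 m/d
K = v · n / i = 0.01092 × 0.37 / 0.001813 = 2.23 m/d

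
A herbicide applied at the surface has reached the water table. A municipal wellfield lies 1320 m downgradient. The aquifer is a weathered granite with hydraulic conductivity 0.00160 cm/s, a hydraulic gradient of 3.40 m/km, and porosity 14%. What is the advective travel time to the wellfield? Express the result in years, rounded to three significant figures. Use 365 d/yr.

K = 0.00160 cm/s × 864 = 1.382 m/d
q = Ki = 1.382 × 0.0034 = 0.004700 m/d
v = Ki/n = 1.382·0.0034/0.14 = 0.03357 m/d
t = L / v = 1320 / 0.03357 = 39320 d
   = 39320 / 365 = 108 yr

108 years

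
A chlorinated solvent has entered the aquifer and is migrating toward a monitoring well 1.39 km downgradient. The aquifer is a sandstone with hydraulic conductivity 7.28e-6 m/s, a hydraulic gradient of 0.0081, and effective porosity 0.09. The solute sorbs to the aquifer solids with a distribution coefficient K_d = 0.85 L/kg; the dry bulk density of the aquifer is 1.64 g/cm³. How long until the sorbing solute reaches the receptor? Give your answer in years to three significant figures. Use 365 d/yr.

1110 years

K = 7.28e-6 m/s × 86400 s/d = 0.6290 m/d
Darcy flux q = K·i = 0.6290 × 0.0081 = 0.005095 m/d
v_s = q/n_e = 0.005095/0.09 = 0.05661 m/d
Retardation R = 1 + ρ_b·K_d/n = 1 + 1.64×0.85/0.09 = 16.49
Contaminant velocity v_c = v/R = 0.05661/16.49 = 0.003433 m/d
L = 1.39 km = 1390 m
t = L/v_c = 1390/0.003433 = 404900 d
   = 404900/365 = 1110 yr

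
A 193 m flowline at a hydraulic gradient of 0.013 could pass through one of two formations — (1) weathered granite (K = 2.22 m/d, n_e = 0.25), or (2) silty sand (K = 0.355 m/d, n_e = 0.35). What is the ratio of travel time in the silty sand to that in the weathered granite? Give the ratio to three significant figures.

Unit 1 (weathered granite): v = 2.22×0.013/0.25 = 0.1154 m/d, t = 193/0.1154 = 1672 d
Unit 2 (silty sand): v = 0.355×0.013/0.35 = 0.01319 m/d, t = 193/0.01319 = 14640 d
t(silty sand) / t(weathered granite) = 14640/1672 = 8.75

8.75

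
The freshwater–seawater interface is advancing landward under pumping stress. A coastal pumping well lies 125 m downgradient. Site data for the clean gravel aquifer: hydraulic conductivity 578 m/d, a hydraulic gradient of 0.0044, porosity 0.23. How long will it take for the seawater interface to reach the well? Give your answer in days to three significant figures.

11.3 days

Darcy flux q = K·i = 578 × 0.0044 = 2.543 m/d
v = Ki/n = 578·0.0044/0.23 = 11.06 m/d
t = L / v = 125 / 11.06 = 11.30 d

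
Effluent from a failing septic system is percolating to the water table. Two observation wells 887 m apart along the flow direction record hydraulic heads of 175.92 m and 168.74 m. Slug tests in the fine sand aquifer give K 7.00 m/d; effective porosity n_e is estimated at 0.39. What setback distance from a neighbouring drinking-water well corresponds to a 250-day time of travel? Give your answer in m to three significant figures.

36.3 m

Hydraulic gradient i = (175.92 − 168.74) / 887 = 7.18 / 887 = 0.008095
Specific discharge q = 7.00 × 0.008095 = 0.05666 m/d
v_s = q/n_e = 0.05666/0.39 = 0.1453 m/d
L = v × T = 0.1453 × 250 = 36.32 m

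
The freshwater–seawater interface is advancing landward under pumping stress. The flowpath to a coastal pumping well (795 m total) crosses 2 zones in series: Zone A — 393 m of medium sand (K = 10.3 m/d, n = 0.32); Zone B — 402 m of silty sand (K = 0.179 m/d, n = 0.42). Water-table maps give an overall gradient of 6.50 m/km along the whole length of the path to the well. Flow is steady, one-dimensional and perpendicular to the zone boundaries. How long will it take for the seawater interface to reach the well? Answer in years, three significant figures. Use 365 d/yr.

For zones in series the flux q is common to all zones; the equivalent conductivity is the harmonic (thickness-weighted) mean, K_eq = L_total / Σ(L_j/K_j).
Σ(L/K) = 393/10.3 + 402/0.179 = 38.16 + 2246 = 2284 d
K_eq = L_total / Σ(L/K) = 795 / 2284 = 0.3481 m/d
q = K_eq · i = 0.3481 × 0.0065 = 0.002263 m/d (same in every zone)
Zone A: v = q/n = 0.002263/0.32 = 0.007070 m/d → t_A = 393/0.007070 = 55580 d
Zone B: v = q/n = 0.002263/0.42 = 0.005387 m/d → t_B = 402/0.005387 = 74630 d
Total t = 55580 + 74630 = 130200 d
   = 130200 / 365 = 357 yr

357 years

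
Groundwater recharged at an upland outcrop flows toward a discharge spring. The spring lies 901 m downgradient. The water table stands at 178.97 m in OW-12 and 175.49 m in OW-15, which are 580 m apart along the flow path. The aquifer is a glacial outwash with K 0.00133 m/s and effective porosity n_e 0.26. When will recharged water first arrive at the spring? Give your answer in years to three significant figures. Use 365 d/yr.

Hydraulic gradient i = (178.97 − 175.49) / 580 = 3.48 / 580 = 0.006000
K = 0.00133 m/s × 86400 s/d = 114.9 m/d
q = Ki = 114.9 × 0.006000 = 0.6895 m/d
Seepage velocity v = q / n = 0.6895 / 0.26 = 2.652 m/d
t = L / v = 901 / 2.652 = 339.8 d
   = 339.8 / 365 = 0.931 yr

0.931 years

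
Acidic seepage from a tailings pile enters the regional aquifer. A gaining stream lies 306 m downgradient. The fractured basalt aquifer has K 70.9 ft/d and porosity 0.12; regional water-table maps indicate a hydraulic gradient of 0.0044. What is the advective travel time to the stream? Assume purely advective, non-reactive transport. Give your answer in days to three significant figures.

K = 70.9 ft/d × 0.3048 = 21.61 m/d
Specific discharge q = 21.61 × 0.0044 = 0.09509 m/d
Seepage velocity v = q / n = 0.09509 / 0.12 = 0.7924 m/d
t = L / v = 306 / 0.7924 = 386.2 d

386 days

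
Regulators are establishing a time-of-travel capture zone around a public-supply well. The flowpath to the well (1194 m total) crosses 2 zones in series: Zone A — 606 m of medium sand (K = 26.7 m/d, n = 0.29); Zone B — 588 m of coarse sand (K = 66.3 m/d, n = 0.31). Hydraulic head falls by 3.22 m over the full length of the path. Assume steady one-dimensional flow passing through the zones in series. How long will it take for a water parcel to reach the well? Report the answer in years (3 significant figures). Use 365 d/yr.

Steady 1-D flow in series ⇒ the Darcy flux q is identical in every zone and the zone head losses add (resistances L/K in series).
Σ(L/K) = 606/26.7 + 588/66.3 = 22.70 + 8.869 = 31.57 d
q = ΔH / Σ(L/K) = 3.22 / 31.57 = 0.1020 m/d (same in every zone)
Zone A: v = q/n = 0.1020/0.29 = 0.3518 m/d → t_A = 606/0.3518 = 1723 d
Zone B: v = q/n = 0.1020/0.31 = 0.3291 m/d → t_B = 588/0.3291 = 1787 d
Total t = 1723 + 1787 = 3510 d
   = 3510 / 365 = 9.62 yr

9.62 years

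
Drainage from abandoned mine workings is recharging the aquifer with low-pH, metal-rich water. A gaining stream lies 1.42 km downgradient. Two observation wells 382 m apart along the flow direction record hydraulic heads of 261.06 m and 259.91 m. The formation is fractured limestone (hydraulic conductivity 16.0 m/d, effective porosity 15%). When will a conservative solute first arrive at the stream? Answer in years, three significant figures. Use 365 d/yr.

Hydraulic gradient i = (261.06 − 259.91) / 382 = 1.15 / 382 = 0.003010
Specific discharge q = 16.0 × 0.003010 = 0.04817 m/d
Seepage velocity v = q / n = 0.04817 / 0.15 = 0.3211 m/d
L = 1.42 km = 1420 m
t = L / v = 1420 / 0.3211 = 4422 d
   = 4422 / 365 = 12.1 yr

12.1 years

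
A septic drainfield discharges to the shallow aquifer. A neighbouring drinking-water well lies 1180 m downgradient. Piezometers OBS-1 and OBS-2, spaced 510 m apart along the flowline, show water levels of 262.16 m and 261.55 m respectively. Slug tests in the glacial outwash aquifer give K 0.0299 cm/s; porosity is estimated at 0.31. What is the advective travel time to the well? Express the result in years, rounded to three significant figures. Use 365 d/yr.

Hydraulic gradient i = (262.16 − 261.55) / 510 = 0.61 / 510 = 0.001196
K = 0.0299 cm/s × 864 = 25.83 m/d
Specific discharge q = 25.83 × 0.001196 = 0.03090 m/d
v_s = q/n_e = 0.03090/0.31 = 0.09967 m/d
t = L / v = 1180 / 0.09967 = 11840 d
   = 11840 / 365 = 32.4 yr

32.4 years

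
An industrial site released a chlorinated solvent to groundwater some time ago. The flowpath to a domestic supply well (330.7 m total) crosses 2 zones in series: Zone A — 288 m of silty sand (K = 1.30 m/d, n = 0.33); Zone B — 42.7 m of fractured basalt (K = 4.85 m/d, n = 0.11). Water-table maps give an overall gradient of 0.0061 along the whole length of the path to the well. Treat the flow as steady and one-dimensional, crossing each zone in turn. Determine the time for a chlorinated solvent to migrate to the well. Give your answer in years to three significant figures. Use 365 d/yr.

31.2 years

For zones in series the flux q is common to all zones; the equivalent conductivity is the harmonic (thickness-weighted) mean, K_eq = L_total / Σ(L_j/K_j).
Σ(L/K) = 288/1.30 + 42.7/4.85 = 221.5 + 8.804 = 230.3 d
K_eq = L_total / Σ(L/K) = 330.7 / 230.3 = 1.436 m/d
q = K_eq · i = 1.436 × 0.0061 = 0.008758 m/d (same in every zone)
Zone A: v = q/n = 0.008758/0.33 = 0.02654 m/d → t_A = 288/0.02654 = 10850 d
Zone B: v = q/n = 0.008758/0.11 = 0.07962 m/d → t_B = 42.7/0.07962 = 536.3 d
Total t = 10850 + 536.3 = 11390 d
   = 11390 / 365 = 31.2 yr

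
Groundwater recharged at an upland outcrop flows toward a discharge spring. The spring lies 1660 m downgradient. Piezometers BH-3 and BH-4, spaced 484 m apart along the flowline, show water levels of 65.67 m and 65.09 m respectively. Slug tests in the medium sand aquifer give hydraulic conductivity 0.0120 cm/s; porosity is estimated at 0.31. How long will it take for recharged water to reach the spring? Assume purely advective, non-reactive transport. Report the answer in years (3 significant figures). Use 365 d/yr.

113 years

Hydraulic gradient i = (65.67 − 65.09) / 484 = 0.58 / 484 = 0.001198
K = 0.0120 cm/s × 864 = 10.37 m/d
Darcy flux q = K·i = 10.37 × 0.001198 = 0.01242 m/d
Seepage velocity v = q / n = 0.01242 / 0.31 = 0.04008 m/d
t = L / v = 1660 / 0.04008 = 41420 d
   = 41420 / 365 = 113 yr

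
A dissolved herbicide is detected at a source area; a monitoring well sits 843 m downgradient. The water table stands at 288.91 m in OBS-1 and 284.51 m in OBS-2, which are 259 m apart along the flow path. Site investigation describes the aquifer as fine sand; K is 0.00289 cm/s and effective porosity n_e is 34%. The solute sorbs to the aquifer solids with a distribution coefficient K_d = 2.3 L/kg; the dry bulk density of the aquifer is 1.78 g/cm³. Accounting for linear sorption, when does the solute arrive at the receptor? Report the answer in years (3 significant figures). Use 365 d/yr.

241 years

Hydraulic gradient i = (288.91 − 284.51) / 259 = 4.40 / 259 = 0.01699
K = 0.00289 cm/s × 864 = 2.497 m/d
q = Ki = 2.497 × 0.01699 = 0.04242 m/d
Seepage velocity v = q / n = 0.04242 / 0.34 = 0.1248 m/d
Retardation R = 1 + ρ_b·K_d/n = 1 + 1.78×2.3/0.34 = 13.04
Contaminant velocity v_c = v/R = 0.1248/13.04 = 0.009567 m/d
t = L/v_c = 843/0.009567 = 88120 d
   = 88120/365 = 241 yr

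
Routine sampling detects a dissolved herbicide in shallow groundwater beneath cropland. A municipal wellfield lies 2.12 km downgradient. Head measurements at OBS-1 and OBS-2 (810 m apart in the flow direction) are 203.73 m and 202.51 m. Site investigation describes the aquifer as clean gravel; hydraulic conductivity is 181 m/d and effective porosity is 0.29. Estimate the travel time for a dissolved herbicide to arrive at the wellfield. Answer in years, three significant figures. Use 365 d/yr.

6.18 years

Hydraulic gradient i = (203.73 − 202.51) / 810 = 1.22 / 810 = 0.001506
q = Ki = 181 × 0.001506 = 0.2726 m/d
Average linear velocity = 0.2726 / 0.29 = 0.9401 m/d
L = 2.12 km = 2120 m
t = L / v = 2120 / 0.9401 = 2255 d
   = 2255 / 365 = 6.18 yr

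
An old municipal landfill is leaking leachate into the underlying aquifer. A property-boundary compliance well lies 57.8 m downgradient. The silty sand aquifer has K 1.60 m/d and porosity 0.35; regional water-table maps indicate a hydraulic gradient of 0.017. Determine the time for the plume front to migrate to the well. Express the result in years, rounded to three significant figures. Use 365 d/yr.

Specific discharge q = 1.60 × 0.017 = 0.02720 m/d
Average linear velocity = 0.02720 / 0.35 = 0.07771 m/d
t = L / v = 57.8 / 0.07771 = 743.7 d
   = 743.7 / 365 = 2.04 yr

2.04 years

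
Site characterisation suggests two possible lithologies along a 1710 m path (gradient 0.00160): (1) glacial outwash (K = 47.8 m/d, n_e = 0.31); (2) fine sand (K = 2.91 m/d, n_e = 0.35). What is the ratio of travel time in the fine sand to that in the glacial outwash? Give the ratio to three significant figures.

Unit 1 (glacial outwash): v = 47.8×0.0016/0.31 = 0.2467 m/d, t = 1710/0.2467 = 6931 d
Unit 2 (fine sand): v = 2.91×0.0016/0.35 = 0.01330 m/d, t = 1710/0.01330 = 128500 d
t(fine sand) / t(glacial outwash) = 128500/6931 = 18.5

18.5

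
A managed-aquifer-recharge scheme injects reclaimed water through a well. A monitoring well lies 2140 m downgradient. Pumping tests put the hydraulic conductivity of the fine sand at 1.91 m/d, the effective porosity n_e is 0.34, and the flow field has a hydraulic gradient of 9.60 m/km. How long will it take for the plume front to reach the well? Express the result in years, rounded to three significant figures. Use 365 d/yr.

Darcy flux q = K·i = 1.91 × 0.0096 = 0.01834 m/d
v = Ki/n = 1.91·0.0096/0.34 = 0.05393 m/d
t = L / v = 2140 / 0.05393 = 39680 d
   = 39680 / 365 = 109 yr

109 years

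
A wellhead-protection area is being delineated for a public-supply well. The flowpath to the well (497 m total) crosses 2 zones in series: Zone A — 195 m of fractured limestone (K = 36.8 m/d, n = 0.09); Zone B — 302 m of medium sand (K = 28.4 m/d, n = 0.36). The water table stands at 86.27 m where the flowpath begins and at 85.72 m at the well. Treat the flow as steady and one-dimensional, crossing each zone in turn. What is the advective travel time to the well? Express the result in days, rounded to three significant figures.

3660 days

Total head drop ΔH = 86.27 − 85.72 = 0.55 m
Steady 1-D flow in series ⇒ the Darcy flux q is identical in every zone and the zone head losses add (resistances L/K in series).
Σ(L/K) = 195/36.8 + 302/28.4 = 5.299 + 10.63 = 15.93 d
q = ΔH / Σ(L/K) = 0.55 / 15.93 = 0.03452 m/d (same in every zone)
Zone A: v = q/n = 0.03452/0.09 = 0.3836 m/d → t_A = 195/0.3836 = 508.4 d
Zone B: v = q/n = 0.03452/0.36 = 0.09589 m/d → t_B = 302/0.09589 = 3149 d
Total t = 508.4 + 3149 = 3658 d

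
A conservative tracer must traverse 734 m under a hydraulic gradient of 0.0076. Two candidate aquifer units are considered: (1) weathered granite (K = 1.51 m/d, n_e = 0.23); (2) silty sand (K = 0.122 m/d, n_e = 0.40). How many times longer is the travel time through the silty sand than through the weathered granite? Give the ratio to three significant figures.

Unit 1 (weathered granite): v = 1.51×0.0076/0.23 = 0.04990 m/d, t = 734/0.04990 = 14710 d
Unit 2 (silty sand): v = 0.122×0.0076/0.40 = 0.002318 m/d, t = 734/0.002318 = 316700 d
t(silty sand) / t(weathered granite) = 316700/14710 = 21.5

21.5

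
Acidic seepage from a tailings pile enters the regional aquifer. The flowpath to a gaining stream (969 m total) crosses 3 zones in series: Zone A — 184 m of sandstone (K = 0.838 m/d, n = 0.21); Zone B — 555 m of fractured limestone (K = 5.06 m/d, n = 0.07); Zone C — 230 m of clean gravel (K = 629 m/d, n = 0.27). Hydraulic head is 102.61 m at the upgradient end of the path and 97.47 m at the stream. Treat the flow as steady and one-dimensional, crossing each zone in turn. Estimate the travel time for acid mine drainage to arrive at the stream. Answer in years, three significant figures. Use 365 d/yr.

Total head drop ΔH = 102.61 − 97.47 = 5.14 m
Steady 1-D flow in series ⇒ the Darcy flux q is identical in every zone and the zone head losses add (resistances L/K in series).
Σ(L/K) = 184/0.838 + 555/5.06 + 230/629 = 219.6 + 109.7 + 0.3657 = 329.6 d
q = ΔH / Σ(L/K) = 5.14 / 329.6 = 0.01559 m/d (same in every zone)
Zone A: v = q/n = 0.01559/0.21 = 0.07426 m/d → t_A = 184/0.07426 = 2478 d
Zone B: v = q/n = 0.01559/0.07 = 0.2228 m/d → t_B = 555/0.2228 = 2491 d
Zone C: v = q/n = 0.01559/0.27 = 0.05775 m/d → t_C = 230/0.05775 = 3982 d
Total t = 2478 + 2491 + 3982 = 8952 d
   = 8952 / 365 = 24.5 yr

24.5 years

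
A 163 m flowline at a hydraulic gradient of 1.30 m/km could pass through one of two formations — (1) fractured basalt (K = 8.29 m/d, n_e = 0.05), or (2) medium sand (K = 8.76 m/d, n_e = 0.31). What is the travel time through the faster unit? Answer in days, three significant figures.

Unit 1 (fractured basalt): v = 8.29×0.0013/0.05 = 0.2155 m/d, t = 163/0.2155 = 756.2 d
Unit 2 (medium sand): v = 8.76×0.0013/0.31 = 0.03674 m/d, t = 163/0.03674 = 4437 d
Faster unit: t = 756 d

756 days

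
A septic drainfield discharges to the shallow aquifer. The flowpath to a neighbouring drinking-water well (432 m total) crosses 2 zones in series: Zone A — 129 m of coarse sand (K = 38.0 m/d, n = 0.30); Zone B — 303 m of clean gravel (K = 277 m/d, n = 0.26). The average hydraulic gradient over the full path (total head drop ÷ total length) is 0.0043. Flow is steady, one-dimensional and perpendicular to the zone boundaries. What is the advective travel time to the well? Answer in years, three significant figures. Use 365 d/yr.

0.778 years

For zones in series the flux q is common to all zones; the equivalent conductivity is the harmonic (thickness-weighted) mean, K_eq = L_total / Σ(L_j/K_j).
Σ(L/K) = 129/38.0 + 303/277 = 3.395 + 1.094 = 4.489 d
K_eq = L_total / Σ(L/K) = 432 / 4.489 = 96.24 m/d
q = K_eq · i = 96.24 × 0.0043 = 0.4138 m/d (same in every zone)
Zone A: v = q/n = 0.4138/0.30 = 1.379 m/d → t_A = 129/1.379 = 93.51 d
Zone B: v = q/n = 0.4138/0.26 = 1.592 m/d → t_B = 303/1.592 = 190.4 d
Total t = 93.51 + 190.4 = 283.9 d
   = 283.9 / 365 = 0.778 yr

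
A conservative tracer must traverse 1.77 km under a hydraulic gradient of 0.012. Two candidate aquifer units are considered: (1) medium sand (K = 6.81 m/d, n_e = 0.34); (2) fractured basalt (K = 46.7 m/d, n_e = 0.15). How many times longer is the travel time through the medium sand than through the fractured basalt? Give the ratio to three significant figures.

Unit 1 (medium sand): v = 6.81×0.012/0.34 = 0.2404 m/d, t = 1770/0.2404 = 7364 d
Unit 2 (fractured basalt): v = 46.7×0.012/0.15 = 3.736 m/d, t = 1770/3.736 = 473.8 d
t(medium sand) / t(fractured basalt) = 7364/473.8 = 15.5

15.5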